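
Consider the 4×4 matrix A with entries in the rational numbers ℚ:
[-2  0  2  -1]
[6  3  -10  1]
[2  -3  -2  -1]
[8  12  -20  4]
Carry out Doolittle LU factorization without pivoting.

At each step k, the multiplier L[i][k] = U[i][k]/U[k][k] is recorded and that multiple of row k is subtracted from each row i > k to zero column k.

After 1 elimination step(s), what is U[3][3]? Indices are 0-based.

U[3][3] = 0

k=0: U[0][0]=-2
  eliminate (1,0): mult=-3, new row 1: (0, 3, -4, -2); set L[1][0]=-3
  eliminate (2,0): mult=-1, new row 2: (0, -3, 0, -2); set L[2][0]=-1
  eliminate (3,0): mult=-4, new row 3: (0, 12, -12, 0); set L[3][0]=-4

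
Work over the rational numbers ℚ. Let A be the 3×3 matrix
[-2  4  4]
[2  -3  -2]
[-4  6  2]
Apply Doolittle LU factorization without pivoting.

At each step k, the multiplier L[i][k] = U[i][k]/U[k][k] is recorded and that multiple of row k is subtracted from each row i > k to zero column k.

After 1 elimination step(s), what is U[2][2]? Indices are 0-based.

Step 1: pivot at (0,0) is -2.
  row1 ← row1 − (-1)·row0  ⇒  L[1][0]=-1, U row1=(0, 1, 2)
  row2 ← row2 − (2)·row0  ⇒  L[2][0]=2, U row2=(0, -2, -6)

U[2][2] = -6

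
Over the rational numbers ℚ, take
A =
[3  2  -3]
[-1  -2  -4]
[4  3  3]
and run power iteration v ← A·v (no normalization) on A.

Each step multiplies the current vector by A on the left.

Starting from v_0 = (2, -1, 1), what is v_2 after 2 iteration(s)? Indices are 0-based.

v_0 = (2, -1, 1).
v_1 = A·v_0 = (1, -4, 8).
v_2 = A·v_1 = (-29, -25, 16).

v_2 = (-29, -25, 16)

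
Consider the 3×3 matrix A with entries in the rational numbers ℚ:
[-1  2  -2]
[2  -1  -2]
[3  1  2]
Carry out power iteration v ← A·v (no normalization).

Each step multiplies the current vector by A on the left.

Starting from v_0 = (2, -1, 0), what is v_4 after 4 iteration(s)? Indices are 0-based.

v_4 = (116, -127, -153)

v_0 = (2, -1, 0).
v_1 = A·v_0 = (-4, 5, 5).
v_2 = A·v_1 = (4, -23, 3).
v_3 = A·v_2 = (-56, 25, -5).
v_4 = A·v_3 = (116, -127, -153).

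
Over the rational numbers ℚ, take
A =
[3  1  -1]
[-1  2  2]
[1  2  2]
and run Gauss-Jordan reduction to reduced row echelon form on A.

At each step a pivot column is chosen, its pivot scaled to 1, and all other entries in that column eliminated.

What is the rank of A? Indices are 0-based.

[1] R0 /= 3  ⇒  (1, 1/3, -1/3)
     R1 -= -1·R0  ⇒  (0, 7/3, 5/3)
     R2 -= 1·R0  ⇒  (0, 5/3, 7/3)
[2] R1 /= 7/3  ⇒  (0, 1, 5/7)
     R0 -= 1/3·R1  ⇒  (1, 0, -4/7)
     R2 -= 5/3·R1  ⇒  (0, 0, 8/7)
[3] R2 /= 8/7  ⇒  (0, 0, 1)
     R0 -= -4/7·R2  ⇒  (1, 0, 0)
     R1 -= 5/7·R2  ⇒  (0, 1, 0)

rank = 3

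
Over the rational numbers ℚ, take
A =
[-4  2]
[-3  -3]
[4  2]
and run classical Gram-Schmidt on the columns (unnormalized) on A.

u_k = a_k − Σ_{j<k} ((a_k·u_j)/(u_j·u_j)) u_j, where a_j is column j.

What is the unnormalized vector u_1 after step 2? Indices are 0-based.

u_1 = (118/41, -96/41, 46/41)

Step 1: u_0 = a_0 = (-4, -3, 4).
Step 2: u_1 = a_1 − (9/41)·u_0 = (118/41, -96/41, 46/41).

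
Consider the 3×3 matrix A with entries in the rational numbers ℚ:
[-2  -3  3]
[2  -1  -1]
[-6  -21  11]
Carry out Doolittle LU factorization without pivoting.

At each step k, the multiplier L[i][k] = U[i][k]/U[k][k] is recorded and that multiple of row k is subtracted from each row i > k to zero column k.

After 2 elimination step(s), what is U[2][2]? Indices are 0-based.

k=0: U[0][0]=-2
  eliminate (1,0): mult=-1, new row 1: (0, -4, 2); set L[1][0]=-1
  eliminate (2,0): mult=3, new row 2: (0, -12, 2); set L[2][0]=3
k=1: U[1][1]=-4
  eliminate (2,1): mult=3, new row 2: (0, 0, -4); set L[2][1]=3

U[2][2] = -4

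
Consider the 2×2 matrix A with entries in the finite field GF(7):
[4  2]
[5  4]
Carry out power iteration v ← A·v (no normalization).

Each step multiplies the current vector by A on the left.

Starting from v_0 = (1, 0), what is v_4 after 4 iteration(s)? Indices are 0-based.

v_4 = (0, 1)

v_0 = (1, 0).
v_1 = A·v_0 = (4, 5).
v_2 = A·v_1 = (5, 5).
v_3 = A·v_2 = (2, 3).
v_4 = A·v_3 = (0, 1).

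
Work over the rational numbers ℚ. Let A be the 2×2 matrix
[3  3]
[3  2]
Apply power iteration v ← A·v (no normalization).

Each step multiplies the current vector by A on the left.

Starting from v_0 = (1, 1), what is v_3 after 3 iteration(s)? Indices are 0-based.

v_0 = (1, 1).
v_1 = A·v_0 = (6, 5).
v_2 = A·v_1 = (33, 28).
v_3 = A·v_2 = (183, 155).

v_3 = (183, 155)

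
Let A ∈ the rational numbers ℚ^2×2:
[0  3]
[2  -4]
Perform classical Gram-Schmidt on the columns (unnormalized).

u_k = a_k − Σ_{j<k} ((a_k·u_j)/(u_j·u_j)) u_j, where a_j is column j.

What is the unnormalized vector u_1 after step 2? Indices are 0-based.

Step 1: u_0 = a_0 = (0, 2).
Step 2: u_1 = a_1 − (-2)·u_0 = (3, 0).

u_1 = (3, 0)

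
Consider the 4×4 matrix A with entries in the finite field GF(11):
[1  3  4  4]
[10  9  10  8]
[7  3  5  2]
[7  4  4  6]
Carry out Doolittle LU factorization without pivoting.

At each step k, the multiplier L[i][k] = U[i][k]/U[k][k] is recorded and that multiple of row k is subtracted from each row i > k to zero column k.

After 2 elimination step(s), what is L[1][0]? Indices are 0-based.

L[1][0] = 10

k=0: U[0][0]=1
  eliminate (1,0): mult=10, new row 1: (0, 1, 3, 1); set L[1][0]=10
  eliminate (2,0): mult=7, new row 2: (0, 4, 10, 7); set L[2][0]=7
  eliminate (3,0): mult=7, new row 3: (0, 5, 9, 0); set L[3][0]=7
k=1: U[1][1]=1
  eliminate (2,1): mult=4, new row 2: (0, 0, 9, 3); set L[2][1]=4
  eliminate (3,1): mult=5, new row 3: (0, 0, 5, 6); set L[3][1]=5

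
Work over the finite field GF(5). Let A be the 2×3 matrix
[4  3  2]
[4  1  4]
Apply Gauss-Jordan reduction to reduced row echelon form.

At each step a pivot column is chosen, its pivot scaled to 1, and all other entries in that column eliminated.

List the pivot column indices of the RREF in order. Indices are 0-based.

pivot(0,0)=4: scale R0 → (1, 2, 3)
  clear (1,0): R1 −= (4)R0 → (0, 3, 2)
pivot(1,1)=3: scale R1 → (0, 1, 4)
  clear (0,1): R0 −= (2)R1 → (1, 0, 0)

pivot columns: 0, 1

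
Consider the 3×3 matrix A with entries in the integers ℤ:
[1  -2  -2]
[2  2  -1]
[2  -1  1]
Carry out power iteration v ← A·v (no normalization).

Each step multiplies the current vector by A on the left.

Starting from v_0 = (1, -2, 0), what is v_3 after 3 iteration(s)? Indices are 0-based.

v_0 = (1, -2, 0).
v_1 = A·v_0 = (5, -2, 4).
v_2 = A·v_1 = (1, 2, 16).
v_3 = A·v_2 = (-35, -10, 16).

v_3 = (-35, -10, 16)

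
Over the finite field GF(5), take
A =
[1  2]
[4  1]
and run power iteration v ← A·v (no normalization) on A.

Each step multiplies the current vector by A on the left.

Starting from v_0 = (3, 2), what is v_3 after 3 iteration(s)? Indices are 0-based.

v_3 = (4, 2)

v_0 = (3, 2).
v_1 = A·v_0 = (2, 4).
v_2 = A·v_1 = (0, 2).
v_3 = A·v_2 = (4, 2).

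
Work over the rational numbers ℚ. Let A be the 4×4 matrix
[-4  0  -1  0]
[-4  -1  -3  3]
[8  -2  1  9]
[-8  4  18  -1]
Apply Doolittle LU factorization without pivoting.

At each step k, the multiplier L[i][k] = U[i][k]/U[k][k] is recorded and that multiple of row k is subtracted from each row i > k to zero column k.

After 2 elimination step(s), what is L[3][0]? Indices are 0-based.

L[3][0] = 2

k=0: U[0][0]=-4
  eliminate (1,0): mult=1, new row 1: (0, -1, -2, 3); set L[1][0]=1
  eliminate (2,0): mult=-2, new row 2: (0, -2, -1, 9); set L[2][0]=-2
  eliminate (3,0): mult=2, new row 3: (0, 4, 20, -1); set L[3][0]=2
k=1: U[1][1]=-1
  eliminate (2,1): mult=2, new row 2: (0, 0, 3, 3); set L[2][1]=2
  eliminate (3,1): mult=-4, new row 3: (0, 0, 12, 11); set L[3][1]=-4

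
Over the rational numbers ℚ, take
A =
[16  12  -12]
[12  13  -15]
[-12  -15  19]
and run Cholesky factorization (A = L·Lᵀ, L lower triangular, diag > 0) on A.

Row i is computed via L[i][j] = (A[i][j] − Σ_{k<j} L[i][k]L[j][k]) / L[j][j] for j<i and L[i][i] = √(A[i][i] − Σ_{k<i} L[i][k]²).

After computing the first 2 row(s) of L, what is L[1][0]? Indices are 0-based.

Step 1: L[0][0] = √(16) = 4.
  L[1][0] = (12) / L[0][0] = 3.
Step 2: L[1][1] = √(4) = 2.

L[1][0] = 3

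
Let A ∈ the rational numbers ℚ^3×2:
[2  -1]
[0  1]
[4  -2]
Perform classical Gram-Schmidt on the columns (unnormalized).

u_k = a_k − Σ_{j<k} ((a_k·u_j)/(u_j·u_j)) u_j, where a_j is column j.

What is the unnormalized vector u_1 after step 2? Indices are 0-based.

u_1 = (0, 1, 0)

Step 1: u_0 = a_0 = (2, 0, 4).
Step 2: u_1 = a_1 − (-1/2)·u_0 = (0, 1, 0).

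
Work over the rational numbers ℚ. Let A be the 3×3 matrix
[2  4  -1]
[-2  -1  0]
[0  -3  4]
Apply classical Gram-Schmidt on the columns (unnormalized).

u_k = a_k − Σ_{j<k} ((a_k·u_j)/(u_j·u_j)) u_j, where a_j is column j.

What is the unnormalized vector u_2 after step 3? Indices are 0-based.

u_2 = (1, 1, 1)

Step 1: u_0 = a_0 = (2, -2, 0).
Step 2: u_1 = a_1 − (5/4)·u_0 = (3/2, 3/2, -3).
Step 3: u_2 = a_2 − (-1/4)·u_0 − (-1)·u_1 = (1, 1, 1).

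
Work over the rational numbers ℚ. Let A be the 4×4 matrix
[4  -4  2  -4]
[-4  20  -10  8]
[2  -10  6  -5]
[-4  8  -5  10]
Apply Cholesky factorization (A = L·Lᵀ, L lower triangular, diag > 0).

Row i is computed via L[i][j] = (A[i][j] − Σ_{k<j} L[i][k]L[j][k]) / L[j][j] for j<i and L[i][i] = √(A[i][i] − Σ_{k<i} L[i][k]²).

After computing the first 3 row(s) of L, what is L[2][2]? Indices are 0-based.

L[2][2] = 1

Step 1: L[0][0] = √(4) = 2.
  L[1][0] = (-4) / L[0][0] = -2.
Step 2: L[1][1] = √(16) = 4.
  L[2][0] = (2) / L[0][0] = 1.
  L[2][1] = (-8) / L[1][1] = -2.
Step 3: L[2][2] = √(1) = 1.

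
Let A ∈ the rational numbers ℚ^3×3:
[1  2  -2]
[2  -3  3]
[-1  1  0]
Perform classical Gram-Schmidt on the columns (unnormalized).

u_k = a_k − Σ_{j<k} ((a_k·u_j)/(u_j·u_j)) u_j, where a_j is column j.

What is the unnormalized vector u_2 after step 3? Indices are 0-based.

Step 1: u_0 = a_0 = (1, 2, -1).
Step 2: u_1 = a_1 − (-5/6)·u_0 = (17/6, -4/3, 1/6).
Step 3: u_2 = a_2 − (2/3)·u_0 − (-58/59)·u_1 = (7/59, 21/59, 49/59).

u_2 = (7/59, 21/59, 49/59)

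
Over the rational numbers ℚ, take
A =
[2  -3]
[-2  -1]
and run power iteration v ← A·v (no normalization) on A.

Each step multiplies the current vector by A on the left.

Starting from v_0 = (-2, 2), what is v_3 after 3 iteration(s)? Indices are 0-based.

v_3 = (-106, 34)

v_0 = (-2, 2).
v_1 = A·v_0 = (-10, 2).
v_2 = A·v_1 = (-26, 18).
v_3 = A·v_2 = (-106, 34).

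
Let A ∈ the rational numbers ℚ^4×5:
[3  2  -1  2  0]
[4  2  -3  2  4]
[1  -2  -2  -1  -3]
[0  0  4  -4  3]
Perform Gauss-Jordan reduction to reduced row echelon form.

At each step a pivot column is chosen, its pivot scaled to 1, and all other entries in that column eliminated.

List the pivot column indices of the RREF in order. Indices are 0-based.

pivot columns: 0, 1, 2, 3

step 1: normalize row 0 (÷3) = (1, 2/3, -1/3, 2/3, 0)
  row 1: subtract 4×row0 = (0, -2/3, -5/3, -2/3, 4)
  row 2: subtract 1×row0 = (0, -8/3, -5/3, -5/3, -3)
step 2: normalize row 1 (÷-2/3) = (0, 1, 5/2, 1, -6)
  row 0: subtract 2/3×row1 = (1, 0, -2, 0, 4)
  row 2: subtract -8/3×row1 = (0, 0, 5, 1, -19)
step 3: normalize row 2 (÷5) = (0, 0, 1, 1/5, -19/5)
  row 0: subtract -2×row2 = (1, 0, 0, 2/5, -18/5)
  row 1: subtract 5/2×row2 = (0, 1, 0, 1/2, 7/2)
  row 3: subtract 4×row2 = (0, 0, 0, -24/5, 91/5)
step 4: normalize row 3 (÷-24/5) = (0, 0, 0, 1, -91/24)
  row 0: subtract 2/5×row3 = (1, 0, 0, 0, -25/12)
  row 1: subtract 1/2×row3 = (0, 1, 0, 0, 259/48)
  row 2: subtract 1/5×row3 = (0, 0, 1, 0, -73/24)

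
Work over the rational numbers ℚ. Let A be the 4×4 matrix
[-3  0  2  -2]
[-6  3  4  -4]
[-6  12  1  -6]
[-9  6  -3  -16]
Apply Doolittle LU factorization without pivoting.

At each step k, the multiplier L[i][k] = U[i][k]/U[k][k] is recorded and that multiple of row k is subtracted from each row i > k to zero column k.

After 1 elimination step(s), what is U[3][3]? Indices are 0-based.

U[3][3] = -10

k=0: U[0][0]=-3
  eliminate (1,0): mult=2, new row 1: (0, 3, 0, 0); set L[1][0]=2
  eliminate (2,0): mult=2, new row 2: (0, 12, -3, -2); set L[2][0]=2
  eliminate (3,0): mult=3, new row 3: (0, 6, -9, -10); set L[3][0]=3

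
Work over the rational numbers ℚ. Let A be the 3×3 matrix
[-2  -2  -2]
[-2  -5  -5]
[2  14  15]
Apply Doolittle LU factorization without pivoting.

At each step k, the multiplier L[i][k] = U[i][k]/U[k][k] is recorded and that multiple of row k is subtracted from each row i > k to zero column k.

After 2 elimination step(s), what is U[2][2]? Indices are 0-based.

U[2][2] = 1

[col 0] pivot -2
  R1 -= 1*R0 → (0, -3, -3)  (L[1][0] := 1)
  R2 -= -1*R0 → (0, 12, 13)  (L[2][0] := -1)
[col 1] pivot -3
  R2 -= -4*R1 → (0, 0, 1)  (L[2][1] := -4)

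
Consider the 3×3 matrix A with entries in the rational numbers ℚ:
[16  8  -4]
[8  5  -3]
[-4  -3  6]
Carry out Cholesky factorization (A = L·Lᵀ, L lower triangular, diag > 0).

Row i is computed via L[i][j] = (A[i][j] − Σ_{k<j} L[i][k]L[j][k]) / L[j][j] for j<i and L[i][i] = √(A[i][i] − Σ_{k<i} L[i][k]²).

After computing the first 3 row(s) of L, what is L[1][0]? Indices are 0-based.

Step 1: L[0][0] = √(16) = 4.
  L[1][0] = (8) / L[0][0] = 2.
Step 2: L[1][1] = √(1) = 1.
  L[2][0] = (-4) / L[0][0] = -1.
  L[2][1] = (-1) / L[1][1] = -1.
Step 3: L[2][2] = √(4) = 2.

L[1][0] = 2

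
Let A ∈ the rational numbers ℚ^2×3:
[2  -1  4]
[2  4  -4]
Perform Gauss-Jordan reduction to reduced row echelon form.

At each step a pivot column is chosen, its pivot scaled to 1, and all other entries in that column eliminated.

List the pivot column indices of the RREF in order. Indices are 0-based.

pivot columns: 0, 1

[1] R0 /= 2  ⇒  (1, -1/2, 2)
     R1 -= 2·R0  ⇒  (0, 5, -8)
[2] R1 /= 5  ⇒  (0, 1, -8/5)
     R0 -= -1/2·R1  ⇒  (1, 0, 6/5)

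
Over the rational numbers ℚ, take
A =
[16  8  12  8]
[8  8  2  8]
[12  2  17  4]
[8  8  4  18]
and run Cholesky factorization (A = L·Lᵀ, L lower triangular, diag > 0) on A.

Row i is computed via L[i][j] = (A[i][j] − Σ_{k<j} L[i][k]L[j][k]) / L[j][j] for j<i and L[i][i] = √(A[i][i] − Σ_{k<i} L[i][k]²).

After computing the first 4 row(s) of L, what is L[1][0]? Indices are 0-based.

Step 1: L[0][0] = √(16) = 4.
  L[1][0] = (8) / L[0][0] = 2.
Step 2: L[1][1] = √(4) = 2.
  L[2][0] = (12) / L[0][0] = 3.
  L[2][1] = (-4) / L[1][1] = -2.
Step 3: L[2][2] = √(4) = 2.
  L[3][0] = (8) / L[0][0] = 2.
  L[3][1] = (4) / L[1][1] = 2.
  L[3][2] = (2) / L[2][2] = 1.
Step 4: L[3][3] = √(9) = 3.

L[1][0] = 2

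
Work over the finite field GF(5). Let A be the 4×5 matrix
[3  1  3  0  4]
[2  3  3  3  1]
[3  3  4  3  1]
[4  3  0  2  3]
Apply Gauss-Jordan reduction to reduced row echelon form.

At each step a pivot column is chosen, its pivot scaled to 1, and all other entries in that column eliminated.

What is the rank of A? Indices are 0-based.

rank = 4

pivot(0,0)=3: scale R0 → (1, 2, 1, 0, 3)
  clear (1,0): R1 −= (2)R0 → (0, 4, 1, 3, 0)
  clear (2,0): R2 −= (3)R0 → (0, 2, 1, 3, 2)
  clear (3,0): R3 −= (4)R0 → (0, 0, 1, 2, 1)
pivot(1,1)=4: scale R1 → (0, 1, 4, 2, 0)
  clear (0,1): R0 −= (2)R1 → (1, 0, 3, 1, 3)
  clear (2,1): R2 −= (2)R1 → (0, 0, 3, 4, 2)
pivot(2,2)=3: scale R2 → (0, 0, 1, 3, 4)
  clear (0,2): R0 −= (3)R2 → (1, 0, 0, 2, 1)
  clear (1,2): R1 −= (4)R2 → (0, 1, 0, 0, 4)
  clear (3,2): R3 −= (1)R2 → (0, 0, 0, 4, 2)
pivot(3,3)=4: scale R3 → (0, 0, 0, 1, 3)
  clear (0,3): R0 −= (2)R3 → (1, 0, 0, 0, 0)
  clear (2,3): R2 −= (3)R3 → (0, 0, 1, 0, 0)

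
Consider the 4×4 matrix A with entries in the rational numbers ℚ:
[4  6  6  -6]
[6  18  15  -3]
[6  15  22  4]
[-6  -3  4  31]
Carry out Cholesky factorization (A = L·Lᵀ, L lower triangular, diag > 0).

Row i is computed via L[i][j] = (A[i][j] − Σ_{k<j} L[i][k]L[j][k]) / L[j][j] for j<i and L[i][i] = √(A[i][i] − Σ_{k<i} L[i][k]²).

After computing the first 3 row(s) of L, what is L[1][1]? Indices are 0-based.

Step 1: L[0][0] = √(4) = 2.
  L[1][0] = (6) / L[0][0] = 3.
Step 2: L[1][1] = √(9) = 3.
  L[2][0] = (6) / L[0][0] = 3.
  L[2][1] = (6) / L[1][1] = 2.
Step 3: L[2][2] = √(9) = 3.

L[1][1] = 3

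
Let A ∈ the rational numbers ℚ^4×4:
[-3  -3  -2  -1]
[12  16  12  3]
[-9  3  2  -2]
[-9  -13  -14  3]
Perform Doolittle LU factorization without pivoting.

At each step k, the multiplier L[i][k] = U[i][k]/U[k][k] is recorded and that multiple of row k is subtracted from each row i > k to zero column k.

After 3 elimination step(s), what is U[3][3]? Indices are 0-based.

U[3][3] = 1

k=0: U[0][0]=-3
  eliminate (1,0): mult=-4, new row 1: (0, 4, 4, -1); set L[1][0]=-4
  eliminate (2,0): mult=3, new row 2: (0, 12, 8, 1); set L[2][0]=3
  eliminate (3,0): mult=3, new row 3: (0, -4, -8, 6); set L[3][0]=3
k=1: U[1][1]=4
  eliminate (2,1): mult=3, new row 2: (0, 0, -4, 4); set L[2][1]=3
  eliminate (3,1): mult=-1, new row 3: (0, 0, -4, 5); set L[3][1]=-1
k=2: U[2][2]=-4
  eliminate (3,2): mult=1, new row 3: (0, 0, 0, 1); set L[3][2]=1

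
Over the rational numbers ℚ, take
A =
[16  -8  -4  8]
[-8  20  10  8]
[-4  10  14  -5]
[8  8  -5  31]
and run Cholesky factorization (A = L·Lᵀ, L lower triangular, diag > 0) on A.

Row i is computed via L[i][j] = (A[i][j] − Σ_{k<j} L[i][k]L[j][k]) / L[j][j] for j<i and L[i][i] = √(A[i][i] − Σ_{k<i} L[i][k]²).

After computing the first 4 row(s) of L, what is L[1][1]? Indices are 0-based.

Step 1: L[0][0] = √(16) = 4.
  L[1][0] = (-8) / L[0][0] = -2.
Step 2: L[1][1] = √(16) = 4.
  L[2][0] = (-4) / L[0][0] = -1.
  L[2][1] = (8) / L[1][1] = 2.
Step 3: L[2][2] = √(9) = 3.
  L[3][0] = (8) / L[0][0] = 2.
  L[3][1] = (12) / L[1][1] = 3.
  L[3][2] = (-9) / L[2][2] = -3.
Step 4: L[3][3] = √(9) = 3.

L[1][1] = 4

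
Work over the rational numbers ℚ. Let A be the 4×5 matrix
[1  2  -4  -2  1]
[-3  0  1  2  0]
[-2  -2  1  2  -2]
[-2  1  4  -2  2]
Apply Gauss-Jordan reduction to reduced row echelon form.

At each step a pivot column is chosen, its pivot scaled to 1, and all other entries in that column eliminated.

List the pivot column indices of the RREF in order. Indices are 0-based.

pivot columns: 0, 1, 2, 3

[1] R0 /= 1  ⇒  (1, 2, -4, -2, 1)
     R1 -= -3·R0  ⇒  (0, 6, -11, -4, 3)
     R2 -= -2·R0  ⇒  (0, 2, -7, -2, 0)
     R3 -= -2·R0  ⇒  (0, 5, -4, -6, 4)
[2] R1 /= 6  ⇒  (0, 1, -11/6, -2/3, 1/2)
     R0 -= 2·R1  ⇒  (1, 0, -1/3, -2/3, 0)
     R2 -= 2·R1  ⇒  (0, 0, -10/3, -2/3, -1)
     R3 -= 5·R1  ⇒  (0, 0, 31/6, -8/3, 3/2)
[3] R2 /= -10/3  ⇒  (0, 0, 1, 1/5, 3/10)
     R0 -= -1/3·R2  ⇒  (1, 0, 0, -3/5, 1/10)
     R1 -= -11/6·R2  ⇒  (0, 1, 0, -3/10, 21/20)
     R3 -= 31/6·R2  ⇒  (0, 0, 0, -37/10, -1/20)
[4] R3 /= -37/10  ⇒  (0, 0, 0, 1, 1/74)
     R0 -= -3/5·R3  ⇒  (1, 0, 0, 0, 4/37)
     R1 -= -3/10·R3  ⇒  (0, 1, 0, 0, 39/37)
     R2 -= 1/5·R3  ⇒  (0, 0, 1, 0, 11/37)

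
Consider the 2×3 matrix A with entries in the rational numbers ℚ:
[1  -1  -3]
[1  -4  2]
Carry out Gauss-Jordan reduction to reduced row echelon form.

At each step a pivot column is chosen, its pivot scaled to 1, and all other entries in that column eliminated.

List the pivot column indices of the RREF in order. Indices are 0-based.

pivot(0,0)=1: scale R0 → (1, -1, -3)
  clear (1,0): R1 −= (1)R0 → (0, -3, 5)
pivot(1,1)=-3: scale R1 → (0, 1, -5/3)
  clear (0,1): R0 −= (-1)R1 → (1, 0, -14/3)

pivot columns: 0, 1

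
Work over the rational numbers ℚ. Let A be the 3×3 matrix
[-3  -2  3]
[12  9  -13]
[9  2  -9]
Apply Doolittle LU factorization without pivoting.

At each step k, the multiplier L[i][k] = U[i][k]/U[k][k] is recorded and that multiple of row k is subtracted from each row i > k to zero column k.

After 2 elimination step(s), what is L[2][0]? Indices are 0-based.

k=0: U[0][0]=-3
  eliminate (1,0): mult=-4, new row 1: (0, 1, -1); set L[1][0]=-4
  eliminate (2,0): mult=-3, new row 2: (0, -4, 0); set L[2][0]=-3
k=1: U[1][1]=1
  eliminate (2,1): mult=-4, new row 2: (0, 0, -4); set L[2][1]=-4

L[2][0] = -3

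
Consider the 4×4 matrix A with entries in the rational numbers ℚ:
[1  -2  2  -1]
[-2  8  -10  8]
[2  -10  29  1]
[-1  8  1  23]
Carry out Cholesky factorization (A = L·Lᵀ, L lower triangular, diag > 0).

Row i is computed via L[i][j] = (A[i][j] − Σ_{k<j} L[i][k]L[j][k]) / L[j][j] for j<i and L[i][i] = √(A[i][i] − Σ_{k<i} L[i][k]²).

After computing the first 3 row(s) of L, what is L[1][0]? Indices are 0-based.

L[1][0] = -2

Step 1: L[0][0] = √(1) = 1.
  L[1][0] = (-2) / L[0][0] = -2.
Step 2: L[1][1] = √(4) = 2.
  L[2][0] = (2) / L[0][0] = 2.
  L[2][1] = (-6) / L[1][1] = -3.
Step 3: L[2][2] = √(16) = 4.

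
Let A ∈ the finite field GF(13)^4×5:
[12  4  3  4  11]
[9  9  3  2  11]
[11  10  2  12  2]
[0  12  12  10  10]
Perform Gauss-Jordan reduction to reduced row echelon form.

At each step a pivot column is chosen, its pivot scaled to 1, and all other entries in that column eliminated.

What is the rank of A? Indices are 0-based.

[1] R0 /= 12  ⇒  (1, 9, 10, 9, 2)
     R1 -= 9·R0  ⇒  (0, 6, 4, 12, 6)
     R2 -= 11·R0  ⇒  (0, 2, 9, 4, 6)
[2] R1 /= 6  ⇒  (0, 1, 5, 2, 1)
     R0 -= 9·R1  ⇒  (1, 0, 4, 4, 6)
     R2 -= 2·R1  ⇒  (0, 0, 12, 0, 4)
     R3 -= 12·R1  ⇒  (0, 0, 4, 12, 11)
[3] R2 /= 12  ⇒  (0, 0, 1, 0, 9)
     R0 -= 4·R2  ⇒  (1, 0, 0, 4, 9)
     R1 -= 5·R2  ⇒  (0, 1, 0, 2, 8)
     R3 -= 4·R2  ⇒  (0, 0, 0, 12, 1)
[4] R3 /= 12  ⇒  (0, 0, 0, 1, 12)
     R0 -= 4·R3  ⇒  (1, 0, 0, 0, 0)
     R1 -= 2·R3  ⇒  (0, 1, 0, 0, 10)

rank = 4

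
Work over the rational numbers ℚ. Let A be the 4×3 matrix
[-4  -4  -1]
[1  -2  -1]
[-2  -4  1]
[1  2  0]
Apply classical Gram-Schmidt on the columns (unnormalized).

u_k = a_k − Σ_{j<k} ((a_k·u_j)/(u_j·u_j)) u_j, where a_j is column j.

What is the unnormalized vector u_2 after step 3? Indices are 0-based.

Step 1: u_0 = a_0 = (-4, 1, -2, 1).
Step 2: u_1 = a_1 − (12/11)·u_0 = (4/11, -34/11, -20/11, 10/11).
Step 3: u_2 = a_2 − (1/22)·u_0 − (5/76)·u_1 = (-16/19, -16/19, 23/19, -2/19).

u_2 = (-16/19, -16/19, 23/19, -2/19)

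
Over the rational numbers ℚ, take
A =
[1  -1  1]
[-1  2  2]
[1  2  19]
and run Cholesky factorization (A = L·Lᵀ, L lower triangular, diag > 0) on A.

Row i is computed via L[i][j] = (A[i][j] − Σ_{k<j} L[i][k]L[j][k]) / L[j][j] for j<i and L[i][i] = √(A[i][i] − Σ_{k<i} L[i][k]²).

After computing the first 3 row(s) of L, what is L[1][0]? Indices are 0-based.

L[1][0] = -1

Step 1: L[0][0] = √(1) = 1.
  L[1][0] = (-1) / L[0][0] = -1.
Step 2: L[1][1] = √(1) = 1.
  L[2][0] = (1) / L[0][0] = 1.
  L[2][1] = (3) / L[1][1] = 3.
Step 3: L[2][2] = √(9) = 3.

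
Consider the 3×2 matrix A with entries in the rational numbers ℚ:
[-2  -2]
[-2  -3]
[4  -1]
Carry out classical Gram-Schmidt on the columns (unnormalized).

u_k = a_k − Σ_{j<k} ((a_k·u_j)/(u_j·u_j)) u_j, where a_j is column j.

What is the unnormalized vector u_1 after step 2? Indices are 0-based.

u_1 = (-3/2, -5/2, -2)

Step 1: u_0 = a_0 = (-2, -2, 4).
Step 2: u_1 = a_1 − (1/4)·u_0 = (-3/2, -5/2, -2).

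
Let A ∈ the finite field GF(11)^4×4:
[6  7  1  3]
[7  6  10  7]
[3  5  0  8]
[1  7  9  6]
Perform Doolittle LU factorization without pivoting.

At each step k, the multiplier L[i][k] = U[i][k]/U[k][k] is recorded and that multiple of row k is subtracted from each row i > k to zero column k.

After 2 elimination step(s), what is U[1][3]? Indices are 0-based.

Step 1: pivot at (0,0) is 6.
  row1 ← row1 − (3)·row0  ⇒  L[1][0]=3, U row1=(0, 7, 7, 9)
  row2 ← row2 − (6)·row0  ⇒  L[2][0]=6, U row2=(0, 7, 5, 1)
  row3 ← row3 − (2)·row0  ⇒  L[3][0]=2, U row3=(0, 4, 7, 0)
Step 2: pivot at (1,1) is 7.
  row2 ← row2 − (1)·row1  ⇒  L[2][1]=1, U row2=(0, 0, 9, 3)
  row3 ← row3 − (10)·row1  ⇒  L[3][1]=10, U row3=(0, 0, 3, 9)

U[1][3] = 9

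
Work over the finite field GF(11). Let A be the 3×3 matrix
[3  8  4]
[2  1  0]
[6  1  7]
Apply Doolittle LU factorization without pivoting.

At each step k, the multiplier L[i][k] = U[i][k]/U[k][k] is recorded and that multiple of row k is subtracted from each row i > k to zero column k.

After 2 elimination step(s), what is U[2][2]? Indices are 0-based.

Step 1: pivot at (0,0) is 3.
  row1 ← row1 − (8)·row0  ⇒  L[1][0]=8, U row1=(0, 3, 1)
  row2 ← row2 − (2)·row0  ⇒  L[2][0]=2, U row2=(0, 7, 10)
Step 2: pivot at (1,1) is 3.
  row2 ← row2 − (6)·row1  ⇒  L[2][1]=6, U row2=(0, 0, 4)

U[2][2] = 4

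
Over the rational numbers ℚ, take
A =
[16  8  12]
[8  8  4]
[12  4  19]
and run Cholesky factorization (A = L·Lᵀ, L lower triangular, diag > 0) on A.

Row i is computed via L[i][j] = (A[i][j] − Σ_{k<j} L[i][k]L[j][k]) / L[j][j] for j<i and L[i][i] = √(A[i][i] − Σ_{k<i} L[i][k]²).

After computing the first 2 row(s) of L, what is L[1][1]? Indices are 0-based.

Step 1: L[0][0] = √(16) = 4.
  L[1][0] = (8) / L[0][0] = 2.
Step 2: L[1][1] = √(4) = 2.

L[1][1] = 2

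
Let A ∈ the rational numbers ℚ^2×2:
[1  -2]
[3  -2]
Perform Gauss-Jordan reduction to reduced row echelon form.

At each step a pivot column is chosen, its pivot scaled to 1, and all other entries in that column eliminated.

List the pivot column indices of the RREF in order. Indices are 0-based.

pivot columns: 0, 1

step 1: normalize row 0 (÷1) = (1, -2)
  row 1: subtract 3×row0 = (0, 4)
step 2: normalize row 1 (÷4) = (0, 1)
  row 0: subtract -2×row1 = (1, 0)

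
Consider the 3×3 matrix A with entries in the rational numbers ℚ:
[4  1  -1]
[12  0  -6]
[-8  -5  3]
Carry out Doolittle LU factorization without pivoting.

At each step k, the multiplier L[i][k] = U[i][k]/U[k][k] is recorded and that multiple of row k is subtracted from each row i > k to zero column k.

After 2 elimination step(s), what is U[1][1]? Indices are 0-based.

U[1][1] = -3

k=0: U[0][0]=4
  eliminate (1,0): mult=3, new row 1: (0, -3, -3); set L[1][0]=3
  eliminate (2,0): mult=-2, new row 2: (0, -3, 1); set L[2][0]=-2
k=1: U[1][1]=-3
  eliminate (2,1): mult=1, new row 2: (0, 0, 4); set L[2][1]=1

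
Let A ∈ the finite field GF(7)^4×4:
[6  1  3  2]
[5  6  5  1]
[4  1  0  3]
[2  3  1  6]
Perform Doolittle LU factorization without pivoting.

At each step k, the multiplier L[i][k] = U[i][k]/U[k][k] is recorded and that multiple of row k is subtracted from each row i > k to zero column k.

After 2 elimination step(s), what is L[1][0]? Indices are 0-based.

[col 0] pivot 6
  R1 -= 2*R0 → (0, 4, 6, 4)  (L[1][0] := 2)
  R2 -= 3*R0 → (0, 5, 5, 4)  (L[2][0] := 3)
  R3 -= 5*R0 → (0, 5, 0, 3)  (L[3][0] := 5)
[col 1] pivot 4
  R2 -= 3*R1 → (0, 0, 1, 6)  (L[2][1] := 3)
  R3 -= 3*R1 → (0, 0, 3, 5)  (L[3][1] := 3)

L[1][0] = 2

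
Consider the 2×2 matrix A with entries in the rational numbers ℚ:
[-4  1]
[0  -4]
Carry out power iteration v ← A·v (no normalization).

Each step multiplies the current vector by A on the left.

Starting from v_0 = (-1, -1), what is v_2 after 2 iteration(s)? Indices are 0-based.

v_2 = (-8, -16)

v_0 = (-1, -1).
v_1 = A·v_0 = (3, 4).
v_2 = A·v_1 = (-8, -16).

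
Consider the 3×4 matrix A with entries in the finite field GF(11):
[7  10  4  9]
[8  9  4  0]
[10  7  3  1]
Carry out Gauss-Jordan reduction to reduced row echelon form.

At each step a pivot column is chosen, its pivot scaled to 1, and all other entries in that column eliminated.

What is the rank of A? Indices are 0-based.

rank = 3

pivot(0,0)=7: scale R0 → (1, 3, 10, 6)
  clear (1,0): R1 −= (8)R0 → (0, 7, 1, 7)
  clear (2,0): R2 −= (10)R0 → (0, 10, 2, 7)
pivot(1,1)=7: scale R1 → (0, 1, 8, 1)
  clear (0,1): R0 −= (3)R1 → (1, 0, 8, 3)
  clear (2,1): R2 −= (10)R1 → (0, 0, 10, 8)
pivot(2,2)=10: scale R2 → (0, 0, 1, 3)
  clear (0,2): R0 −= (8)R2 → (1, 0, 0, 1)
  clear (1,2): R1 −= (8)R2 → (0, 1, 0, 10)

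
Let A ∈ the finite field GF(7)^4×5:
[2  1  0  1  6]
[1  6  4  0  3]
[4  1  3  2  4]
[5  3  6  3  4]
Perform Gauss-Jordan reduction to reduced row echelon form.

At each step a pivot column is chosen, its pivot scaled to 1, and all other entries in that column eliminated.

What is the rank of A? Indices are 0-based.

step 1: normalize row 0 (÷2) = (1, 4, 0, 4, 3)
  row 1: subtract 1×row0 = (0, 2, 4, 3, 0)
  row 2: subtract 4×row0 = (0, 6, 3, 0, 6)
  row 3: subtract 5×row0 = (0, 4, 6, 4, 3)
step 2: normalize row 1 (÷2) = (0, 1, 2, 5, 0)
  row 0: subtract 4×row1 = (1, 0, 6, 5, 3)
  row 2: subtract 6×row1 = (0, 0, 5, 5, 6)
  row 3: subtract 4×row1 = (0, 0, 5, 5, 3)
step 3: normalize row 2 (÷5) = (0, 0, 1, 1, 4)
  row 0: subtract 6×row2 = (1, 0, 0, 6, 0)
  row 1: subtract 2×row2 = (0, 1, 0, 3, 6)
  row 3: subtract 5×row2 = (0, 0, 0, 0, 4)
skip col 3 (zero from row 3)
step 4: normalize row 3 (÷4) = (0, 0, 0, 0, 1)
  row 1: subtract 6×row3 = (0, 1, 0, 3, 0)
  row 2: subtract 4×row3 = (0, 0, 1, 1, 0)

rank = 4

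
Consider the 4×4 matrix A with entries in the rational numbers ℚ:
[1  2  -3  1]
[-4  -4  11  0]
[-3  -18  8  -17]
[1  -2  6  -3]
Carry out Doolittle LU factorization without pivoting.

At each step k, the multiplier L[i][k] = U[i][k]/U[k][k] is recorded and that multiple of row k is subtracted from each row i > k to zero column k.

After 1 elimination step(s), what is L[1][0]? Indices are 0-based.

L[1][0] = -4

Step 1: pivot at (0,0) is 1.
  row1 ← row1 − (-4)·row0  ⇒  L[1][0]=-4, U row1=(0, 4, -1, 4)
  row2 ← row2 − (-3)·row0  ⇒  L[2][0]=-3, U row2=(0, -12, -1, -14)
  row3 ← row3 − (1)·row0  ⇒  L[3][0]=1, U row3=(0, -4, 9, -4)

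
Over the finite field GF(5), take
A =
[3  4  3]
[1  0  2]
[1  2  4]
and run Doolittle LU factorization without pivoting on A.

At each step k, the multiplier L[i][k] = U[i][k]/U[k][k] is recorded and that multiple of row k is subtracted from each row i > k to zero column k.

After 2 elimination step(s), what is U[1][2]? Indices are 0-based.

U[1][2] = 1

[col 0] pivot 3
  R1 -= 2*R0 → (0, 2, 1)  (L[1][0] := 2)
  R2 -= 2*R0 → (0, 4, 3)  (L[2][0] := 2)
[col 1] pivot 2
  R2 -= 2*R1 → (0, 0, 1)  (L[2][1] := 2)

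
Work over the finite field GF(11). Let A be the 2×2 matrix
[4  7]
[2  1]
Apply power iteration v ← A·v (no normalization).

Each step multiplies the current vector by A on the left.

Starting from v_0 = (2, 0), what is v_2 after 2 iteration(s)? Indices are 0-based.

v_0 = (2, 0).
v_1 = A·v_0 = (8, 4).
v_2 = A·v_1 = (5, 9).

v_2 = (5, 9)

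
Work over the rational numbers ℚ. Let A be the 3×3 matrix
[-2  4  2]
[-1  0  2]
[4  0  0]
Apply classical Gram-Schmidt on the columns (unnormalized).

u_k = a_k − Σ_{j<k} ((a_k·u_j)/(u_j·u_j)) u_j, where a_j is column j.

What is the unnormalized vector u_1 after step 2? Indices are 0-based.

u_1 = (68/21, -8/21, 32/21)

Step 1: u_0 = a_0 = (-2, -1, 4).
Step 2: u_1 = a_1 − (-8/21)·u_0 = (68/21, -8/21, 32/21).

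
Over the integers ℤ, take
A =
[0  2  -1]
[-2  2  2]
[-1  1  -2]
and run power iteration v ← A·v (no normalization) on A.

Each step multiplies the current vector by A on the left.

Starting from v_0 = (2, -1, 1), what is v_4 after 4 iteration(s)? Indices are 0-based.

v_4 = (27, 12, 87)

v_0 = (2, -1, 1).
v_1 = A·v_0 = (-3, -4, -5).
v_2 = A·v_1 = (-3, -12, 9).
v_3 = A·v_2 = (-33, 0, -27).
v_4 = A·v_3 = (27, 12, 87).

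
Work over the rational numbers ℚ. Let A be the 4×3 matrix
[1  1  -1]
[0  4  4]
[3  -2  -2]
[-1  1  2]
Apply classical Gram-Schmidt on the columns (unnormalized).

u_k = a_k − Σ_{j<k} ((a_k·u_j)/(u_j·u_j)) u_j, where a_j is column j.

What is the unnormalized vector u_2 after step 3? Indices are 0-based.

Step 1: u_0 = a_0 = (1, 0, 3, -1).
Step 2: u_1 = a_1 − (-6/11)·u_0 = (17/11, 4, -4/11, 5/11).
Step 3: u_2 = a_2 − (-9/11)·u_0 − (177/206)·u_1 = (-311/206, 58/103, 79/103, 163/206).

u_2 = (-311/206, 58/103, 79/103, 163/206)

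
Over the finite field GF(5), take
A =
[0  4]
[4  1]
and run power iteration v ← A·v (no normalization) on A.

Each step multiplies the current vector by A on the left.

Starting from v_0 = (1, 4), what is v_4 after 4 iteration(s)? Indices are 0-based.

v_4 = (0, 2)

v_0 = (1, 4).
v_1 = A·v_0 = (1, 3).
v_2 = A·v_1 = (2, 2).
v_3 = A·v_2 = (3, 0).
v_4 = A·v_3 = (0, 2).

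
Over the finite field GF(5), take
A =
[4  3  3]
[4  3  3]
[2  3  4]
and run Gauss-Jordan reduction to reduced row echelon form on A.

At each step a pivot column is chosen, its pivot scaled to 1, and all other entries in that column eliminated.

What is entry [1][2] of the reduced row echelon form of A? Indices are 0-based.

M[1][2] = 0

pivot(0,0)=4: scale R0 → (1, 2, 2)
  clear (1,0): R1 −= (4)R0 → (0, 0, 0)
  clear (2,0): R2 −= (2)R0 → (0, 4, 0)
pivot(1,1): swap R1↔R2
pivot(1,1)=4: scale R1 → (0, 1, 0)
  clear (0,1): R0 −= (2)R1 → (1, 0, 2)
col 2: no nonzero at/below row 2; advance.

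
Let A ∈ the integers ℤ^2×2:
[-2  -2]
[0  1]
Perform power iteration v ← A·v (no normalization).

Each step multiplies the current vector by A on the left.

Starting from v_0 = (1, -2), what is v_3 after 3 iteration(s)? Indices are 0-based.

v_0 = (1, -2).
v_1 = A·v_0 = (2, -2).
v_2 = A·v_1 = (0, -2).
v_3 = A·v_2 = (4, -2).

v_3 = (4, -2)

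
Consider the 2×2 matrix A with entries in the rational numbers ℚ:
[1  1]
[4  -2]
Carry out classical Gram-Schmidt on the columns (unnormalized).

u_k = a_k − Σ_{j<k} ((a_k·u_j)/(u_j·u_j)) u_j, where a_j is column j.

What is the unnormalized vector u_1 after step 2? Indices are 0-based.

u_1 = (24/17, -6/17)

Step 1: u_0 = a_0 = (1, 4).
Step 2: u_1 = a_1 − (-7/17)·u_0 = (24/17, -6/17).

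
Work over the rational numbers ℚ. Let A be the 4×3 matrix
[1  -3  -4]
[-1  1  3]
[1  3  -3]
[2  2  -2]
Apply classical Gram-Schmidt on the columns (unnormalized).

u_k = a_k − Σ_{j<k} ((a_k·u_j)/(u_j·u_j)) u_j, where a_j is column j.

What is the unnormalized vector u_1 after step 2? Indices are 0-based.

u_1 = (-24/7, 10/7, 18/7, 8/7)

Step 1: u_0 = a_0 = (1, -1, 1, 2).
Step 2: u_1 = a_1 − (3/7)·u_0 = (-24/7, 10/7, 18/7, 8/7).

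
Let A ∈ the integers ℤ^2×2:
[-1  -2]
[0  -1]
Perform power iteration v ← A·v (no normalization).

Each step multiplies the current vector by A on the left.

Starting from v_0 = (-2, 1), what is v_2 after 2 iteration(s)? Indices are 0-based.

v_2 = (2, 1)

v_0 = (-2, 1).
v_1 = A·v_0 = (0, -1).
v_2 = A·v_1 = (2, 1).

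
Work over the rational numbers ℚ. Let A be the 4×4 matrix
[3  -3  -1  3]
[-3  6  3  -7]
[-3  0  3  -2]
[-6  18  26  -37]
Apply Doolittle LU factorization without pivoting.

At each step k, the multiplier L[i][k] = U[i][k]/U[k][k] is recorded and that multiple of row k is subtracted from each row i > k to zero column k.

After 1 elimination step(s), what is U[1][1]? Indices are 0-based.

k=0: U[0][0]=3
  eliminate (1,0): mult=-1, new row 1: (0, 3, 2, -4); set L[1][0]=-1
  eliminate (2,0): mult=-1, new row 2: (0, -3, 2, 1); set L[2][0]=-1
  eliminate (3,0): mult=-2, new row 3: (0, 12, 24, -31); set L[3][0]=-2

U[1][1] = 3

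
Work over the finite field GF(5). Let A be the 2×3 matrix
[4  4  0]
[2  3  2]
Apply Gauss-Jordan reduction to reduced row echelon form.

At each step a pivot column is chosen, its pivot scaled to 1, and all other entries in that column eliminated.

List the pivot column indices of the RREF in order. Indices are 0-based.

pivot columns: 0, 1

[1] R0 /= 4  ⇒  (1, 1, 0)
     R1 -= 2·R0  ⇒  (0, 1, 2)
[2] R1 /= 1  ⇒  (0, 1, 2)
     R0 -= 1·R1  ⇒  (1, 0, 3)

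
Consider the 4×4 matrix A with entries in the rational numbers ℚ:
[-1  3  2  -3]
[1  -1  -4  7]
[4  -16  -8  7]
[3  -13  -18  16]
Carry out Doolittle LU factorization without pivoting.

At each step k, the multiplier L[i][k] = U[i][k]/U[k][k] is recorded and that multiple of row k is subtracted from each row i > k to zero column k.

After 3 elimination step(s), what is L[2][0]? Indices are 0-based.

L[2][0] = -4

[col 0] pivot -1
  R1 -= -1*R0 → (0, 2, -2, 4)  (L[1][0] := -1)
  R2 -= -4*R0 → (0, -4, 0, -5)  (L[2][0] := -4)
  R3 -= -3*R0 → (0, -4, -12, 7)  (L[3][0] := -3)
[col 1] pivot 2
  R2 -= -2*R1 → (0, 0, -4, 3)  (L[2][1] := -2)
  R3 -= -2*R1 → (0, 0, -16, 15)  (L[3][1] := -2)
[col 2] pivot -4
  R3 -= 4*R2 → (0, 0, 0, 3)  (L[3][2] := 4)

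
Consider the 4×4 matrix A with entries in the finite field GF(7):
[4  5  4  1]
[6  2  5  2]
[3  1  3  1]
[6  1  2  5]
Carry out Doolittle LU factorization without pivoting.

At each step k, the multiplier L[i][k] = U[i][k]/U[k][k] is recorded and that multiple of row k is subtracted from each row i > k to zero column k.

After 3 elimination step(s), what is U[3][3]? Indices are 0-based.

k=0: U[0][0]=4
  eliminate (1,0): mult=5, new row 1: (0, 5, 6, 4); set L[1][0]=5
  eliminate (2,0): mult=6, new row 2: (0, 6, 0, 2); set L[2][0]=6
  eliminate (3,0): mult=5, new row 3: (0, 4, 3, 0); set L[3][0]=5
k=1: U[1][1]=5
  eliminate (2,1): mult=4, new row 2: (0, 0, 4, 0); set L[2][1]=4
  eliminate (3,1): mult=5, new row 3: (0, 0, 1, 1); set L[3][1]=5
k=2: U[2][2]=4
  eliminate (3,2): mult=2, new row 3: (0, 0, 0, 1); set L[3][2]=2

U[3][3] = 1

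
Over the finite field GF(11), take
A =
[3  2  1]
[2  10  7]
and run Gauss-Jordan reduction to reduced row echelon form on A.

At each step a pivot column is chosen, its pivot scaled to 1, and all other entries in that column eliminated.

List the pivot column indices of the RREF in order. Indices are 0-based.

pivot columns: 0, 1

[1] R0 /= 3  ⇒  (1, 8, 4)
     R1 -= 2·R0  ⇒  (0, 5, 10)
[2] R1 /= 5  ⇒  (0, 1, 2)
     R0 -= 8·R1  ⇒  (1, 0, 10)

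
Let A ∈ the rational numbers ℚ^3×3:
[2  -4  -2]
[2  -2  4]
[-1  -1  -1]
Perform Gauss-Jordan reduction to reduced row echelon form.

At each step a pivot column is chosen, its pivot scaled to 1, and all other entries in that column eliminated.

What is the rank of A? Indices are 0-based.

rank = 3

pivot(0,0)=2: scale R0 → (1, -2, -1)
  clear (1,0): R1 −= (2)R0 → (0, 2, 6)
  clear (2,0): R2 −= (-1)R0 → (0, -3, -2)
pivot(1,1)=2: scale R1 → (0, 1, 3)
  clear (0,1): R0 −= (-2)R1 → (1, 0, 5)
  clear (2,1): R2 −= (-3)R1 → (0, 0, 7)
pivot(2,2)=7: scale R2 → (0, 0, 1)
  clear (0,2): R0 −= (5)R2 → (1, 0, 0)
  clear (1,2): R1 −= (3)R2 → (0, 1, 0)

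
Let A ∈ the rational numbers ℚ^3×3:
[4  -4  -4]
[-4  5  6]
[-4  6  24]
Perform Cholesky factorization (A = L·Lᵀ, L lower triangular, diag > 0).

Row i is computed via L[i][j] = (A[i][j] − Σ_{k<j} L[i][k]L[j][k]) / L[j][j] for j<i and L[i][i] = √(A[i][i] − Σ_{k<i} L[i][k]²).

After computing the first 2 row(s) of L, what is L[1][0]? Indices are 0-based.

Step 1: L[0][0] = √(4) = 2.
  L[1][0] = (-4) / L[0][0] = -2.
Step 2: L[1][1] = √(1) = 1.

L[1][0] = -2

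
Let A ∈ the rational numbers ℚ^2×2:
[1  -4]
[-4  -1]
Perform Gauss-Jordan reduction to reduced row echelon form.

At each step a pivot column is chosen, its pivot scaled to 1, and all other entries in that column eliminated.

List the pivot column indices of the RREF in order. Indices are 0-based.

pivot columns: 0, 1

step 1: normalize row 0 (÷1) = (1, -4)
  row 1: subtract -4×row0 = (0, -17)
step 2: normalize row 1 (÷-17) = (0, 1)
  row 0: subtract -4×row1 = (1, 0)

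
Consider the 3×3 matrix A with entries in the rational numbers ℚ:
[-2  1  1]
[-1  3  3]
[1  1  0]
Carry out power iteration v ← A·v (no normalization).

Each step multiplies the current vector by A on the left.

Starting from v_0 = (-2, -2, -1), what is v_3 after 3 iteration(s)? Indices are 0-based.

v_0 = (-2, -2, -1).
v_1 = A·v_0 = (1, -7, -4).
v_2 = A·v_1 = (-13, -34, -6).
v_3 = A·v_2 = (-14, -107, -47).

v_3 = (-14, -107, -47)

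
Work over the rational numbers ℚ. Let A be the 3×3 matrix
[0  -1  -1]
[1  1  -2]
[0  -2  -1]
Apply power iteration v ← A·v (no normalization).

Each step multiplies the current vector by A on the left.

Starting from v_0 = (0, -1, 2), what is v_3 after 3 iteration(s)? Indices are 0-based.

v_0 = (0, -1, 2).
v_1 = A·v_0 = (-1, -5, 0).
v_2 = A·v_1 = (5, -6, 10).
v_3 = A·v_2 = (-4, -21, 2).

v_3 = (-4, -21, 2)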